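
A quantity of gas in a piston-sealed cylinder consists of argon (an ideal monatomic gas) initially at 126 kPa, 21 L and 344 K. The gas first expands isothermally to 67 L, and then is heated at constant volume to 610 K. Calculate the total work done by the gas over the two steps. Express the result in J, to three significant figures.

W_total ≈ 3070 J

Step 1 (isothermal): W = P₁V₁ ln(V₂/V₁) = (2646) ln(67/21) = 3070 J.
Step 2 (isochoric): W = 0 (constant volume).
W_total = 3070 + 0 = 3070 J.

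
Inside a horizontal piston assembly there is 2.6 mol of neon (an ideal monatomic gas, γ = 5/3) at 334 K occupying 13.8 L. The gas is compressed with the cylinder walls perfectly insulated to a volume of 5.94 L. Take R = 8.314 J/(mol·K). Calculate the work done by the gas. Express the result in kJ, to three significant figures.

Adiabatic: TV^(γ−1) = const with γ = 5/3.
T₂ = T₁ (V₁/V₂)^(γ−1) = 334 × (13.8/5.94)^0.667 = 334 × 1.754 = 585.9 K.
W_by = nCᵥ(T₁ − T₂) = (2.6)(12.47)(334 − 585.9) = -8167 J.

W ≈ -8.17 kJ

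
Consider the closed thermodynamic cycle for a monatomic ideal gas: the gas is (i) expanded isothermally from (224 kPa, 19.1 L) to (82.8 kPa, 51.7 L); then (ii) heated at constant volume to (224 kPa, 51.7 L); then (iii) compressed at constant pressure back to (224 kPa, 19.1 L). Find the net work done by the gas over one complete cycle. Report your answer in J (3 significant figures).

Leg (i): W = PᵢVᵢ ln(V_f/Vᵢ) = (4278) ln(51.7/19.1) = 4260 J.
Leg (ii): W = 0.
Leg (iii): W = PΔV = (224)(19.1 − 51.7) = -7302 J.
W_net = 4260 − 7302 = -3042 J.

W_net ≈ -3040 J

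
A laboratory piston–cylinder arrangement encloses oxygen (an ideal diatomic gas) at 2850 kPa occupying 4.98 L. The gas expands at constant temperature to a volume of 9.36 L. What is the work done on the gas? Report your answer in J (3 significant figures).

Isothermal: W = nRT ln(V₂/V₁) = P₁V₁ ln(V₂/V₁).
P₁V₁ = (2850 kPa)(4.98 L) = 14193 J.
W = 14193 × ln(9.36/4.98) = 14193 × 0.631
W_by_gas = 8956 J; work on gas = −W_by = -8956 J.

W ≈ -8960 J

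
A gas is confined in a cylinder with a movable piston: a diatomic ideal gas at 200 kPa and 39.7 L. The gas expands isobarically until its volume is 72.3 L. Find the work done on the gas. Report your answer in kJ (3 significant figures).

Isobaric: W = P ΔV.
W = (200 kPa)(72.3 − 39.7 L) = (200)(32.6) = 6520 J.
Work on gas = −W_by = -6520 J.

W ≈ -6.52 kJ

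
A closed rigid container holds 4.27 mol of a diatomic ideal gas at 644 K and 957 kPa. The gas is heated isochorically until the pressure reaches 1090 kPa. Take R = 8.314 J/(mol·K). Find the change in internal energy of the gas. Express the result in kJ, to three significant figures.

Constant volume ⇒ W = 0, so Q = ΔU = nCᵥΔT with Cᵥ = 5R/2 = 20.79 J/(mol·K).
At constant V, T₂/T₁ = P₂/P₁ ⇒ ΔT = T₁(P₂/P₁ − 1) = 644·(1090/957 − 1) = 89.5 K.
ΔU = (4.27)(20.79)(89.5) = 7943 J.

ΔU ≈ 7.94 kJ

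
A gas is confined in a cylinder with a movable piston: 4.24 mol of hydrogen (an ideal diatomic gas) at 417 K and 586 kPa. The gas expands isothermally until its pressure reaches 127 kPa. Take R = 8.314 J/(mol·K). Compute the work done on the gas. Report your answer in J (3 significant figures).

Isothermal process: W = nRT ln(V₂/V₁) = nRT ln(P₁/P₂).
W = (4.24)(8.314)(417) × ln(586/127)
  = 14700 × ln(4.614) = 14700 × 1.529
W_by_gas = 22478 J; work on gas = −W_by = -22478 J.

W ≈ -22500 J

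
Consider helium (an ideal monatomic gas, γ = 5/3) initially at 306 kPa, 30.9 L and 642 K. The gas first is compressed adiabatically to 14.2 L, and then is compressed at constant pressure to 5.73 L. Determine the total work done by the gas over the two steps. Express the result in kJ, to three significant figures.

W_total ≈ -19.1 kJ

Step 1 (adiabatic): W = (P₁V₁ − P₂V₂)/(γ−1) = (9455 − 15878)/0.667 = -9634 J.
After step 1: P = 1118 kPa, V = 14.2 L, T = 1078 K.
Step 2 (isobaric): W = PΔV = (1118 kPa)(5.73 − 14.2 L) = -9471 J.
W_total = -9634 − 9471 = -19105 J.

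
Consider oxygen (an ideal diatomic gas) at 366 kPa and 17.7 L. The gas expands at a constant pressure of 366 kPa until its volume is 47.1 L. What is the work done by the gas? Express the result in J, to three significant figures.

Isobaric: W = P ΔV.
W = (366 kPa)(47.1 − 17.7 L) = (366)(29.4) = 10760 J.

W ≈ 10800 J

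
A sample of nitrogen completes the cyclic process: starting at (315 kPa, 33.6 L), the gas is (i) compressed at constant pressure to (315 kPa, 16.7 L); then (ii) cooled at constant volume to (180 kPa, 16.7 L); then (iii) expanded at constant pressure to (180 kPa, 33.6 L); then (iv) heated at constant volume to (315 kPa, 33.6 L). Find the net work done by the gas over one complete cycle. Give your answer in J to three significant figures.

Constant-volume legs do no work.
W(i) = (315)(16.7 − 33.6) = -5324 J; W(iii) = (180)(33.6 − 16.7) = 3042 J.
W_net = -5324 + 3042 = -2282 J (the counter-clockwise enclosed area).

W_net ≈ -2280 J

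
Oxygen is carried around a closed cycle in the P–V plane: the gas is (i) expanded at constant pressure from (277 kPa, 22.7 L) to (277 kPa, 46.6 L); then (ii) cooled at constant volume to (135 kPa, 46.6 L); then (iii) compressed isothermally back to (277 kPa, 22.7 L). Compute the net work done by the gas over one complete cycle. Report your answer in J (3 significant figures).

W_net ≈ 2100 J

Leg (i): W = PΔV = (277)(46.6 − 22.7) = 6620 J.
Leg (ii): W = 0.
Leg (iii): W = PᵢVᵢ ln(V_f/Vᵢ) = (6291) ln(22.7/46.6) = -4525 J.
W_net = 6620 − 4525 = 2096 J.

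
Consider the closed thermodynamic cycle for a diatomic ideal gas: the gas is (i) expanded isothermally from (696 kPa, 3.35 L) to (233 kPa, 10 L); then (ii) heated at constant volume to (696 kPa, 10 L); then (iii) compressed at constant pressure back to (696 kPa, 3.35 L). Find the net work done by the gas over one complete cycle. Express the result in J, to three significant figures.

Leg (i): W = PᵢVᵢ ln(V_f/Vᵢ) = (2332) ln(10/3.35) = 2550 J.
Leg (ii): W = 0.
Leg (iii): W = PΔV = (696)(3.35 − 10) = -4628 J.
W_net = 2550 − 4628 = -2079 J.

W_net ≈ -2080 J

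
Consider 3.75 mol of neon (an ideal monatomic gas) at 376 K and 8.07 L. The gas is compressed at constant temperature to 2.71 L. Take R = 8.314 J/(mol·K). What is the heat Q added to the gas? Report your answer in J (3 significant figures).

Q ≈ -12800 J

Isothermal ⇒ ΔU = 0, so Q = W = nRT ln(V₂/V₁).
Q = (3.75)(8.314)(376) ln(2.71/8.07) = 11723 × -1.091 = -12792 J.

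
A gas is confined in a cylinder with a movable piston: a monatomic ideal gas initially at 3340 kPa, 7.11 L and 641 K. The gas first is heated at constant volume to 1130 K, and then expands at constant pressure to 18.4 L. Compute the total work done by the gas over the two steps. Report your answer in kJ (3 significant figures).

Step 1 (isochoric): W = 0 (constant volume).
After step 1: P = 5888 kPa (V unchanged).
Step 2 (isobaric): W = PΔV = (5888 kPa)(18.4 − 7.11 L) = 66475 J.
W_total = 0 + 66475 = 66475 J.

W_total ≈ 66.5 kJ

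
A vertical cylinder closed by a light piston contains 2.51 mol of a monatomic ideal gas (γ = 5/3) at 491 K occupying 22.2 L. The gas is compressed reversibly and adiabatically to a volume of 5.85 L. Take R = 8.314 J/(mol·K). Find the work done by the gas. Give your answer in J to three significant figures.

W ≈ -22000 J

Adiabatic: TV^(γ−1) = const with γ = 5/3.
T₂ = T₁ (V₁/V₂)^(γ−1) = 491 × (22.2/5.85)^0.667 = 491 × 2.433 = 1195 K.
W_by = nCᵥ(T₁ − T₂) = (2.51)(12.47)(491 − 1195) = -22023 J.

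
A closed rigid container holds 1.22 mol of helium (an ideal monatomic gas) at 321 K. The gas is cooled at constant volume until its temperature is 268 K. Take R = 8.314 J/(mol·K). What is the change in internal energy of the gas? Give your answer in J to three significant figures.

ΔU ≈ -806 J

Constant volume ⇒ W = 0, so Q = ΔU = nCᵥΔT with Cᵥ = 3R/2 = 12.47 J/(mol·K).
ΔU = (1.22)(12.47)(268 − 321) = -806.4 J.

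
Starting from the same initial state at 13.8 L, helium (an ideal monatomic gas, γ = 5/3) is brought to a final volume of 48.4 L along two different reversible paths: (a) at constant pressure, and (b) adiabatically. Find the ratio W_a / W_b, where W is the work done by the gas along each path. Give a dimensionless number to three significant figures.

Path (a) isobaric: W = P₁(V₂ − V₁) → W_a/(P₁V₁) = 2.507.
Path (b) adiabatic: W = P₁V₁(1 − (V₁/V₂)^(γ−1))/(γ−1) → W_b/(P₁V₁) = 0.8502.
W_a / W_b = 2.507 / 0.8502 = 2.949.

W_a / W_b ≈ 2.95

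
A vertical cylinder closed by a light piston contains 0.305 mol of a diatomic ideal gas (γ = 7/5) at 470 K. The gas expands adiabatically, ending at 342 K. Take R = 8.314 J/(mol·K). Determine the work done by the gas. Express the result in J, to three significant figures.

W ≈ 811 J

Adiabatic ⇒ Q = 0, so W_by = −ΔU = nCᵥ(T₁ − T₂).
Cᵥ = 5R/2 = 20.79 J/(mol·K).
W = (0.305)(20.79)(470 − 342) = 811.4 J.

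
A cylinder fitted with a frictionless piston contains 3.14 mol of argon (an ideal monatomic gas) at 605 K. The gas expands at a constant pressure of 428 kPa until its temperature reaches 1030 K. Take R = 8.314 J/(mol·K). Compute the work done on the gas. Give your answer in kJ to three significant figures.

W ≈ -11.1 kJ

Isobaric: W = P ΔV = nR ΔT.
W = (3.14)(8.314)(1030 − 605) = 11095 J.
Work on gas = −W_by = -11095 J.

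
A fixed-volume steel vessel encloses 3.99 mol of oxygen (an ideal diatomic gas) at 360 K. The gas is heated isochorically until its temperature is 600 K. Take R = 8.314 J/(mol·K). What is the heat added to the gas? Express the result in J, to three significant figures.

Constant volume ⇒ W = 0, so Q = ΔU = nCᵥΔT with Cᵥ = 5R/2 = 20.79 J/(mol·K).
ΔU = (3.99)(20.79)(600 − 360) = 19904 J.

Q ≈ 19900 J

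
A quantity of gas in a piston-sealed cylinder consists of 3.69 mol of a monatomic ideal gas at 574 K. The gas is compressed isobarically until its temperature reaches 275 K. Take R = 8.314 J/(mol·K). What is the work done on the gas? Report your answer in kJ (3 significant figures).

Isobaric: W = P ΔV = nR ΔT.
W = (3.69)(8.314)(275 − 574) = -9173 J.
Work on gas = −W_by = 9173 J.

W ≈ 9.17 kJ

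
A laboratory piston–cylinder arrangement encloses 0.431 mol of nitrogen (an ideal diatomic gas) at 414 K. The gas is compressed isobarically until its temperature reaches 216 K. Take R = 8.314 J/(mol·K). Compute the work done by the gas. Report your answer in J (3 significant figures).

Isobaric: W = P ΔV = nR ΔT.
W = (0.431)(8.314)(216 − 414) = -709.5 J.

W ≈ -710 J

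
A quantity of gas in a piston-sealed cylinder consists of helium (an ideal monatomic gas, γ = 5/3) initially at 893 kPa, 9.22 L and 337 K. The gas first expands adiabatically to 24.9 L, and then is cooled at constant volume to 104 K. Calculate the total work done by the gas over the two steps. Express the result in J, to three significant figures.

Step 1 (adiabatic): W = (P₁V₁ − P₂V₂)/(γ−1) = (8233 − 4246)/0.667 = 5982 J.
Step 2 (isochoric): W = 0 (constant volume).
W_total = 5982 + 0 = 5982 J.

W_total ≈ 5980 J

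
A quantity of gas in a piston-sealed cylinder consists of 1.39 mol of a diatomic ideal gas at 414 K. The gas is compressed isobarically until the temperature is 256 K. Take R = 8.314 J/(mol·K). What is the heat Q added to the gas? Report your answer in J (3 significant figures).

Q ≈ -6390 J

Isobaric: W = nRΔT = (1.39)(8.314)(-158) = -1826 J.
ΔU = nCᵥΔT with Cᵥ = 5R/2: ΔU = (1.39)(20.79)(-158) = -4565 J.
Q = ΔU + W = -4565 − 1826 = -6391 J.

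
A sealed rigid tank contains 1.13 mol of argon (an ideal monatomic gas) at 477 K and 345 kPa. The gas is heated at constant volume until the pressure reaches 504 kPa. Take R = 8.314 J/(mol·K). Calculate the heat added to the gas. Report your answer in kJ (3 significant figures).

Q ≈ 3.10 kJ

Constant volume ⇒ W = 0, so Q = ΔU = nCᵥΔT with Cᵥ = 3R/2 = 12.47 J/(mol·K).
At constant V, T₂/T₁ = P₂/P₁ ⇒ ΔT = T₁(P₂/P₁ − 1) = 477·(504/345 − 1) = 219.8 K.
ΔU = (1.13)(12.47)(219.8) = 3098 J.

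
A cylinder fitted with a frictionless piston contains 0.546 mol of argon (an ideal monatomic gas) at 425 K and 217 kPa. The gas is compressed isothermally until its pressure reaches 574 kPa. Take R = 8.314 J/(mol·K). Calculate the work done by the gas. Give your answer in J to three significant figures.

Isothermal process: W = nRT ln(V₂/V₁) = nRT ln(P₁/P₂).
W = (0.546)(8.314)(425) × ln(217/574)
  = 1929 × ln(0.378) = 1929 × -0.9727
W_by_gas = -1877 J.

W ≈ -1880 J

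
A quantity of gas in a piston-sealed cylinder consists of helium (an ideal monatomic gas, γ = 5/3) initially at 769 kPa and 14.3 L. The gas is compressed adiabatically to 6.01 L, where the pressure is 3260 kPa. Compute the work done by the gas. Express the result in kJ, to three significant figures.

W ≈ -12.9 kJ

Adiabatic: W = (P₁V₁ − P₂V₂)/(γ − 1) with γ = 5/3.
P₁V₁ = 10997 J, P₂V₂ = 19593 J.
W = (10997 − 19593) / 0.6667 = -12894 J.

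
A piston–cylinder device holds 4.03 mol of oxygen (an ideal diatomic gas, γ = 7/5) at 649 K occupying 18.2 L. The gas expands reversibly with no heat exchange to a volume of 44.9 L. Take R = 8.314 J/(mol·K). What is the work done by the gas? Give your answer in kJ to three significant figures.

W ≈ 16.5 kJ

Adiabatic: TV^(γ−1) = const with γ = 7/5.
T₂ = T₁ (V₁/V₂)^(γ−1) = 649 × (18.2/44.9)^0.4 = 649 × 0.6968 = 452.2 K.
W_by = nCᵥ(T₁ − T₂) = (4.03)(20.79)(649 − 452.2) = 16481 J.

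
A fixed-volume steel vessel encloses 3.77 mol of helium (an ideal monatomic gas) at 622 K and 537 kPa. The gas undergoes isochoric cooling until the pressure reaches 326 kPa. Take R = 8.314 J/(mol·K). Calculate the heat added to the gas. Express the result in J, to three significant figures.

Constant volume ⇒ W = 0, so Q = ΔU = nCᵥΔT with Cᵥ = 3R/2 = 12.47 J/(mol·K).
At constant V, T₂/T₁ = P₂/P₁ ⇒ ΔT = T₁(P₂/P₁ − 1) = 622·(326/537 − 1) = -244.4 K.
ΔU = (3.77)(12.47)(-244.4) = -11491 J.

Q ≈ -11500 J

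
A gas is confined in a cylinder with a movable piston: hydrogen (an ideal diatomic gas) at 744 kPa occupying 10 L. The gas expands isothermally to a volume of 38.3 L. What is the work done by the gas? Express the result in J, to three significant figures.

Isothermal: W = nRT ln(V₂/V₁) = P₁V₁ ln(V₂/V₁).
P₁V₁ = (744 kPa)(10 L) = 7440 J.
W = 7440 × ln(38.3/10) = 7440 × 1.343
W_by_gas = 9991 J.

W ≈ 9990 J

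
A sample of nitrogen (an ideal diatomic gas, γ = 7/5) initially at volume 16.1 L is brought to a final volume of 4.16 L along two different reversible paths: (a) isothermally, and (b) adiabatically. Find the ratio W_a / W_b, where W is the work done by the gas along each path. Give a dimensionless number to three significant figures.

Path (a) isothermal: W = P₁V₁ ln(V₂/V₁) → W_a/(P₁V₁) = -1.353.
Path (b) adiabatic: W = P₁V₁(1 − (V₁/V₂)^(γ−1))/(γ−1) → W_b/(P₁V₁) = -1.796.
W_a / W_b = -1.353 / -1.796 = 0.7536.

W_a / W_b ≈ 0.754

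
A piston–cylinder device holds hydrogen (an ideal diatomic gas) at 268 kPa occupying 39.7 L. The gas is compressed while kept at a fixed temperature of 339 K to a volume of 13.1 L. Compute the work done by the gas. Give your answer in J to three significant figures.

Isothermal: W = nRT ln(V₂/V₁) = P₁V₁ ln(V₂/V₁).
P₁V₁ = (268 kPa)(39.7 L) = 10640 J.
W = 10640 × ln(13.1/39.7) = 10640 × -1.109
W_by_gas = -11797 J.

W ≈ -11800 J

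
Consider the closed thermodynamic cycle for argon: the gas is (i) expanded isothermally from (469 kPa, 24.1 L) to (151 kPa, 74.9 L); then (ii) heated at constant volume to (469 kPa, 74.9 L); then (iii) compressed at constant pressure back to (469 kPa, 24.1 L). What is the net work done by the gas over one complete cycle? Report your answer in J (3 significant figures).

W_net ≈ -11000 J

Leg (i): W = PᵢVᵢ ln(V_f/Vᵢ) = (11303) ln(74.9/24.1) = 12817 J.
Leg (ii): W = 0.
Leg (iii): W = PΔV = (469)(24.1 − 74.9) = -23825 J.
W_net = 12817 − 23825 = -11008 J.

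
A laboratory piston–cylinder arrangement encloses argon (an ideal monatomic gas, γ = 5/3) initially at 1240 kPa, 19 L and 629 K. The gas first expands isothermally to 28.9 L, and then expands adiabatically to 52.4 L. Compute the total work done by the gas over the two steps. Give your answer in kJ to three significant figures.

Step 1 (isothermal): W = P₁V₁ ln(V₂/V₁) = (23560) ln(28.9/19) = 9881 J.
After step 1: P = 815.2 kPa, V = 28.9 L, T = 629 K.
Step 2 (adiabatic): W = (P₁V₁ − P₂V₂)/(γ−1) = (23560 − 15845)/0.667 = 11573 J.
W_total = 9881 + 11573 = 21454 J.

W_total ≈ 21.5 kJ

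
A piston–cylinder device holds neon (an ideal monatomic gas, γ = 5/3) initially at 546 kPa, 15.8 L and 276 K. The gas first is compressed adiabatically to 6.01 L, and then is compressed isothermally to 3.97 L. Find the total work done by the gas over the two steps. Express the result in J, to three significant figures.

W_total ≈ -18500 J

Step 1 (adiabatic): W = (P₁V₁ − P₂V₂)/(γ−1) = (8627 − 16433)/0.667 = -11709 J.
After step 1: P = 2734 kPa, V = 6.01 L, T = 525.7 K.
Step 2 (isothermal): W = P₁V₁ ln(V₂/V₁) = (16433) ln(3.97/6.01) = -6814 J.
W_total = -11709 − 6814 = -18523 J.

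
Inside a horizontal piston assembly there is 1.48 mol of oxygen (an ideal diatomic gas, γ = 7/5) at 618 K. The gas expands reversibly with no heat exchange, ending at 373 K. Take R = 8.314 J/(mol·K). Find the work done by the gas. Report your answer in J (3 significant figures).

W ≈ 7540 J

Adiabatic ⇒ Q = 0, so W_by = −ΔU = nCᵥ(T₁ − T₂).
Cᵥ = 5R/2 = 20.79 J/(mol·K).
W = (1.48)(20.79)(618 − 373) = 7537 J.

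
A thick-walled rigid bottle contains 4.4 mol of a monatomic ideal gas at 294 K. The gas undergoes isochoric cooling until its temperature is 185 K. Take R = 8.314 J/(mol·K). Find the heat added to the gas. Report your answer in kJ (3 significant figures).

Constant volume ⇒ W = 0, so Q = ΔU = nCᵥΔT with Cᵥ = 3R/2 = 12.47 J/(mol·K).
ΔU = (4.4)(12.47)(185 − 294) = -5981 J.

Q ≈ -5.98 kJ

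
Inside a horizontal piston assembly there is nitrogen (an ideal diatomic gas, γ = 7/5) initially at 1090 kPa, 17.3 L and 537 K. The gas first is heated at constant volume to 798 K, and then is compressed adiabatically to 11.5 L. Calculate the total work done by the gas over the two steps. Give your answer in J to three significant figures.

Step 1 (isochoric): W = 0 (constant volume).
After step 1: P = 1620 kPa (V unchanged).
Step 2 (adiabatic): W = (P₁V₁ − P₂V₂)/(γ−1) = (28022 − 32994)/0.4 = -12431 J.
W_total = 0 − 12431 = -12431 J.

W_total ≈ -12400 J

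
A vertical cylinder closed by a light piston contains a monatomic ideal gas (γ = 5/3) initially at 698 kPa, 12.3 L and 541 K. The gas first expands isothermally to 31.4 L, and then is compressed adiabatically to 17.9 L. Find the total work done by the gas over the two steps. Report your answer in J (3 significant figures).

W_total ≈ 2190 J

Step 1 (isothermal): W = P₁V₁ ln(V₂/V₁) = (8585) ln(31.4/12.3) = 8046 J.
After step 1: P = 273.4 kPa, V = 31.4 L, T = 541 K.
Step 2 (adiabatic): W = (P₁V₁ − P₂V₂)/(γ−1) = (8585 − 12488)/0.667 = -5853 J.
W_total = 8046 − 5853 = 2193 J.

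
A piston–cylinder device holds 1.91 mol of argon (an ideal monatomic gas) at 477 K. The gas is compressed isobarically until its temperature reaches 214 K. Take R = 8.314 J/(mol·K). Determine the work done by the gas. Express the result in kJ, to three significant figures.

Isobaric: W = P ΔV = nR ΔT.
W = (1.91)(8.314)(214 − 477) = -4176 J.

W ≈ -4.18 kJ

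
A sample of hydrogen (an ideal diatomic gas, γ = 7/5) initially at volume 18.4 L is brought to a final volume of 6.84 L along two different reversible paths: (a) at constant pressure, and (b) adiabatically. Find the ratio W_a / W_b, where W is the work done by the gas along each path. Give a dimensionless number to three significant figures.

Path (a) isobaric: W = P₁(V₂ − V₁) → W_a/(P₁V₁) = -0.6283.
Path (b) adiabatic: W = P₁V₁(1 − (V₁/V₂)^(γ−1))/(γ−1) → W_b/(P₁V₁) = -1.214.
W_a / W_b = -0.6283 / -1.214 = 0.5175.

W_a / W_b ≈ 0.518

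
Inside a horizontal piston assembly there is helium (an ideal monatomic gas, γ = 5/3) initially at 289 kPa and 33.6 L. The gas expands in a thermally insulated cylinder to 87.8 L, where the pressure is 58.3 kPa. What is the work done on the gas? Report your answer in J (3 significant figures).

Adiabatic: W = (P₁V₁ − P₂V₂)/(γ − 1) with γ = 5/3.
P₁V₁ = 9710 J, P₂V₂ = 5119 J.
W = (9710 − 5119) / 0.6667 = 6887 J.
Work on gas = −W_by = -6887 J.

W ≈ -6890 J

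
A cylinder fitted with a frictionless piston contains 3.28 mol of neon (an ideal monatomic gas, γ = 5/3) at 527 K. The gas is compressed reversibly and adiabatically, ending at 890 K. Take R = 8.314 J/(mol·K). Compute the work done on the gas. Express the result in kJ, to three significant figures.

W ≈ 14.8 kJ

Adiabatic ⇒ Q = 0, so W_by = −ΔU = nCᵥ(T₁ − T₂).
Cᵥ = 3R/2 = 12.47 J/(mol·K).
W = (3.28)(12.47)(527 − 890) = -14848 J.
Work on gas = −W_by = 14848 J.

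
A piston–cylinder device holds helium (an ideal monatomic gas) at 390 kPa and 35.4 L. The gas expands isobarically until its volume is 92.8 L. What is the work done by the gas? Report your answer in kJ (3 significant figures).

W ≈ 22.4 kJ

Isobaric: W = P ΔV.
W = (390 kPa)(92.8 − 35.4 L) = (390)(57.4) = 22386 J.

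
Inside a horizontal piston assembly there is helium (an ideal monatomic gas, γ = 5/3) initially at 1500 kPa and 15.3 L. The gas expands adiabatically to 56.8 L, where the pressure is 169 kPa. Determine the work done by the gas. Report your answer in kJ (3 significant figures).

Adiabatic: W = (P₁V₁ − P₂V₂)/(γ − 1) with γ = 5/3.
P₁V₁ = 22950 J, P₂V₂ = 9599 J.
W = (22950 − 9599) / 0.6667 = 20026 J.

W ≈ 20.0 kJ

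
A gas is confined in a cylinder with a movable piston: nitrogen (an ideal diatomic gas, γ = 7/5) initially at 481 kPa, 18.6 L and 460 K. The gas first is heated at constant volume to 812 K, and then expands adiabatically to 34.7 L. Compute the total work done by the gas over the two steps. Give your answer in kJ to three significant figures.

Step 1 (isochoric): W = 0 (constant volume).
After step 1: P = 849.1 kPa (V unchanged).
Step 2 (adiabatic): W = (P₁V₁ − P₂V₂)/(γ−1) = (15793 − 12306)/0.4 = 8716 J.
W_total = 0 + 8716 = 8716 J.

W_total ≈ 8.72 kJ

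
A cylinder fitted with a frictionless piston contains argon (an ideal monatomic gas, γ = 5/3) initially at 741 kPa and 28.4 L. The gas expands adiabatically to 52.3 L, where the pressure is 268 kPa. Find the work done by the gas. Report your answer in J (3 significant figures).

Adiabatic: W = (P₁V₁ − P₂V₂)/(γ − 1) with γ = 5/3.
P₁V₁ = 21044 J, P₂V₂ = 14016 J.
W = (21044 − 14016) / 0.6667 = 10542 J.

W ≈ 10500 J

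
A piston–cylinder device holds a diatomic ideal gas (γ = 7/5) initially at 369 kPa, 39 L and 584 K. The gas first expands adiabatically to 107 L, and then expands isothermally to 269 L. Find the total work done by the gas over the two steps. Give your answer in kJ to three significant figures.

W_total ≈ 20.8 kJ

Step 1 (adiabatic): W = (P₁V₁ − P₂V₂)/(γ−1) = (14391 − 9611)/0.4 = 11950 J.
After step 1: P = 89.82 kPa, V = 107 L, T = 390 K.
Step 2 (isothermal): W = P₁V₁ ln(V₂/V₁) = (9611) ln(269/107) = 8860 J.
W_total = 11950 + 8860 = 20810 J.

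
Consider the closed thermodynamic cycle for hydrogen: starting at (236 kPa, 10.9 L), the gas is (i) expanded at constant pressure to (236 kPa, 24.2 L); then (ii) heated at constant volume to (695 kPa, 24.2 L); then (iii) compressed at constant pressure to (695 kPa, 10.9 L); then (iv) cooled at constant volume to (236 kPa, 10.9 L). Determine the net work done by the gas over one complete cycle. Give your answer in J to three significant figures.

Constant-volume legs do no work.
W(i) = (236)(24.2 − 10.9) = 3139 J; W(iii) = (695)(10.9 − 24.2) = -9244 J.
W_net = 3139 − 9244 = -6105 J (the counter-clockwise enclosed area).

W_net ≈ -6100 J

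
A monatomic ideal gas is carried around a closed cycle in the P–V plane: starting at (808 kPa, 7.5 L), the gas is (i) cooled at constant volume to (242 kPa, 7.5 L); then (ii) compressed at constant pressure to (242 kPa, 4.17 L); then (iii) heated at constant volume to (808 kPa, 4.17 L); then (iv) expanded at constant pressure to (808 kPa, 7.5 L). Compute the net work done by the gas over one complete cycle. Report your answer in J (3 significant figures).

Constant-volume legs do no work.
W(ii) = (242)(4.17 − 7.5) = -805.9 J; W(iv) = (808)(7.5 − 4.17) = 2691 J.
W_net = -805.9 + 2691 = 1885 J (the clockwise enclosed area).

W_net ≈ 1880 J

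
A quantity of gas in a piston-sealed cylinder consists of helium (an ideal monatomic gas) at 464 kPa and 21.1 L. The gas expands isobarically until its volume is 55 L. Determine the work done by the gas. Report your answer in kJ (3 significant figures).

Isobaric: W = P ΔV.
W = (464 kPa)(55 − 21.1 L) = (464)(33.9) = 15730 J.

W ≈ 15.7 kJ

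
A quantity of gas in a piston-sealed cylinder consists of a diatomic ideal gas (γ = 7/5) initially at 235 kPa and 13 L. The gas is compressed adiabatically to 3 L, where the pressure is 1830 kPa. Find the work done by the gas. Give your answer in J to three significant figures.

Adiabatic: W = (P₁V₁ − P₂V₂)/(γ − 1) with γ = 7/5.
P₁V₁ = 3055 J, P₂V₂ = 5490 J.
W = (3055 − 5490) / 0.4 = -6088 J.

W ≈ -6090 J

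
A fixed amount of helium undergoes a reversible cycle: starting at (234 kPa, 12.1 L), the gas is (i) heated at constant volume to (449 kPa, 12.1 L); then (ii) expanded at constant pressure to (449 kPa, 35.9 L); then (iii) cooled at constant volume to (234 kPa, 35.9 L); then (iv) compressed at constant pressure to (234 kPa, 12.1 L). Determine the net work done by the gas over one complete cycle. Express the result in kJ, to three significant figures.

W_net ≈ 5.12 kJ

Constant-volume legs do no work.
W(ii) = (449)(35.9 − 12.1) = 10686 J; W(iv) = (234)(12.1 − 35.9) = -5569 J.
W_net = 10686 − 5569 = 5117 J (the clockwise enclosed area).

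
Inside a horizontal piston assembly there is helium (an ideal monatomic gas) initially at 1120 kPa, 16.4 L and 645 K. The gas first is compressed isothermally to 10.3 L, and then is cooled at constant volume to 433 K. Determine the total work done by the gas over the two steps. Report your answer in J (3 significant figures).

W_total ≈ -8540 J

Step 1 (isothermal): W = P₁V₁ ln(V₂/V₁) = (18368) ln(10.3/16.4) = -8544 J.
Step 2 (isochoric): W = 0 (constant volume).
W_total = -8544 + 0 = -8544 J.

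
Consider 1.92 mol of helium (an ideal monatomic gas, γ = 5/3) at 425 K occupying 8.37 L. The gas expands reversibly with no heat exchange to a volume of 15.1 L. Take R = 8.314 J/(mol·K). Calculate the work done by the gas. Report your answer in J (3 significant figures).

W ≈ 3310 J

Adiabatic: TV^(γ−1) = const with γ = 5/3.
T₂ = T₁ (V₁/V₂)^(γ−1) = 425 × (8.37/15.1)^0.667 = 425 × 0.6748 = 286.8 K.
W_by = nCᵥ(T₁ − T₂) = (1.92)(12.47)(425 − 286.8) = 3309 J.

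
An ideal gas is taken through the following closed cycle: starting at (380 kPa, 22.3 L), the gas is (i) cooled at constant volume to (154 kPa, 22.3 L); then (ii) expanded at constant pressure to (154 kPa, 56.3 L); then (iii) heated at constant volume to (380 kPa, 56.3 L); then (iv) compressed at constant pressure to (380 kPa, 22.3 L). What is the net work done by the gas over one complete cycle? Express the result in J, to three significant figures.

Constant-volume legs do no work.
W(ii) = (154)(56.3 − 22.3) = 5236 J; W(iv) = (380)(22.3 − 56.3) = -12920 J.
W_net = 5236 − 12920 = -7684 J (the counter-clockwise enclosed area).

W_net ≈ -7680 J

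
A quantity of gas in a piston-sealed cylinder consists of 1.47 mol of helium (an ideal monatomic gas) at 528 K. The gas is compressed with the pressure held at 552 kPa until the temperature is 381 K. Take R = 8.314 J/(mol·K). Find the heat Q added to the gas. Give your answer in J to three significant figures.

Isobaric: W = nRΔT = (1.47)(8.314)(-147) = -1797 J.
ΔU = nCᵥΔT with Cᵥ = 3R/2: ΔU = (1.47)(12.47)(-147) = -2695 J.
Q = ΔU + W = -2695 − 1797 = -4491 J.

Q ≈ -4490 J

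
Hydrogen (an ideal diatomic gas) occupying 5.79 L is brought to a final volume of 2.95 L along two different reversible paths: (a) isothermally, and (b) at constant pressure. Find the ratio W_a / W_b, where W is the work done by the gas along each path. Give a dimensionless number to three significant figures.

W_a / W_b ≈ 1.37

Path (a) isothermal: W = P₁V₁ ln(V₂/V₁) → W_a/(P₁V₁) = -0.6743.
Path (b) isobaric: W = P₁(V₂ − V₁) → W_b/(P₁V₁) = -0.4905.
W_a / W_b = -0.6743 / -0.4905 = 1.375.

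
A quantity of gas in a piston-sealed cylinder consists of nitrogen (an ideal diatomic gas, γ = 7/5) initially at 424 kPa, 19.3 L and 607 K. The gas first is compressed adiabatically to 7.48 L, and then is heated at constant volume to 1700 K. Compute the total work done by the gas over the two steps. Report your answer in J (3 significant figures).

W_total ≈ -9430 J

Step 1 (adiabatic): W = (P₁V₁ − P₂V₂)/(γ−1) = (8183 − 11956)/0.4 = -9432 J.
Step 2 (isochoric): W = 0 (constant volume).
W_total = -9432 + 0 = -9432 J.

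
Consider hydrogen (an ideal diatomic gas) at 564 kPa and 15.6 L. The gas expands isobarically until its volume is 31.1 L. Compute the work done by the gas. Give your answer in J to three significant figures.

Isobaric: W = P ΔV.
W = (564 kPa)(31.1 − 15.6 L) = (564)(15.5) = 8742 J.

W ≈ 8740 J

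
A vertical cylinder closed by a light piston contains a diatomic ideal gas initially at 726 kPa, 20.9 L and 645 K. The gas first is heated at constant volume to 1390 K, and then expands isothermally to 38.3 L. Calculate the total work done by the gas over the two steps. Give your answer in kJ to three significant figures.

W_total ≈ 19.8 kJ

Step 1 (isochoric): W = 0 (constant volume).
After step 1: P = 1565 kPa (V unchanged).
Step 2 (isothermal): W = P₁V₁ ln(V₂/V₁) = (32699) ln(38.3/20.9) = 19806 J.
W_total = 0 + 19806 = 19806 J.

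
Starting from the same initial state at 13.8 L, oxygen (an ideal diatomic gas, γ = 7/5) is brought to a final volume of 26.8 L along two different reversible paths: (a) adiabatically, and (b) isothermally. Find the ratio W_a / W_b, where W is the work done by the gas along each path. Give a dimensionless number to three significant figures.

Path (a) adiabatic: W = P₁V₁(1 − (V₁/V₂)^(γ−1))/(γ−1) → W_a/(P₁V₁) = 0.5829.
Path (b) isothermal: W = P₁V₁ ln(V₂/V₁) → W_b/(P₁V₁) = 0.6637.
W_a / W_b = 0.5829 / 0.6637 = 0.8783.

W_a / W_b ≈ 0.878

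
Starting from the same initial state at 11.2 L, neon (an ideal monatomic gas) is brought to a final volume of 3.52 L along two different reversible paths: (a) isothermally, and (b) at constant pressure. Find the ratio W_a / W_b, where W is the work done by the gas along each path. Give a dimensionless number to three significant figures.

Path (a) isothermal: W = P₁V₁ ln(V₂/V₁) → W_a/(P₁V₁) = -1.157.
Path (b) isobaric: W = P₁(V₂ − V₁) → W_b/(P₁V₁) = -0.6857.
W_a / W_b = -1.157 / -0.6857 = 1.688.

W_a / W_b ≈ 1.69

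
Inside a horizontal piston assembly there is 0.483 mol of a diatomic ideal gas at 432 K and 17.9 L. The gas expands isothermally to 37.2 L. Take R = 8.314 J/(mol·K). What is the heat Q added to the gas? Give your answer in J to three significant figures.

Q ≈ 1270 J

Isothermal ⇒ ΔU = 0, so Q = W = nRT ln(V₂/V₁).
Q = (0.483)(8.314)(432) ln(37.2/17.9) = 1735 × 0.7315 = 1269 J.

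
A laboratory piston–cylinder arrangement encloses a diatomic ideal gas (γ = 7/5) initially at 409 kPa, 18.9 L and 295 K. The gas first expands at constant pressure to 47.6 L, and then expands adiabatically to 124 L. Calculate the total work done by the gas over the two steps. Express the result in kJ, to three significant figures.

W_total ≈ 27.2 kJ

Step 1 (isobaric): W = PΔV = (409 kPa)(47.6 − 18.9 L) = 11738 J.
After step 1: P = 409 kPa, V = 47.6 L, T = 743 K.
Step 2 (adiabatic): W = (P₁V₁ − P₂V₂)/(γ−1) = (19468 − 13274)/0.4 = 15486 J.
W_total = 11738 + 15486 = 27224 J.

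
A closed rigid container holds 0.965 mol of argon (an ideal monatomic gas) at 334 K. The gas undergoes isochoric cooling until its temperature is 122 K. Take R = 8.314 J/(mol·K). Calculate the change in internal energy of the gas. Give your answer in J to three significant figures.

ΔU ≈ -2550 J

Constant volume ⇒ W = 0, so Q = ΔU = nCᵥΔT with Cᵥ = 3R/2 = 12.47 J/(mol·K).
ΔU = (0.965)(12.47)(122 − 334) = -2551 J.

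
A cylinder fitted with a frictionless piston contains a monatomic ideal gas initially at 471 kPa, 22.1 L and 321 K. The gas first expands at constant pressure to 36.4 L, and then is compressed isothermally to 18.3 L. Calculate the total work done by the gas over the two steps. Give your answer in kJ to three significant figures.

Step 1 (isobaric): W = PΔV = (471 kPa)(36.4 − 22.1 L) = 6735 J.
After step 1: P = 471 kPa, V = 36.4 L, T = 528.7 K.
Step 2 (isothermal): W = P₁V₁ ln(V₂/V₁) = (17144) ln(18.3/36.4) = -11790 J.
W_total = 6735 − 11790 = -5054 J.

W_total ≈ -5.05 kJ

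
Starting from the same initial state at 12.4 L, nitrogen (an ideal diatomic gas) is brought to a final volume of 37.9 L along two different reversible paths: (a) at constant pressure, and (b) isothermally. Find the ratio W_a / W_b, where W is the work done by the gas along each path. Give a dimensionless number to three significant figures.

W_a / W_b ≈ 1.84

Path (a) isobaric: W = P₁(V₂ − V₁) → W_a/(P₁V₁) = 2.056.
Path (b) isothermal: W = P₁V₁ ln(V₂/V₁) → W_b/(P₁V₁) = 1.117.
W_a / W_b = 2.056 / 1.117 = 1.841.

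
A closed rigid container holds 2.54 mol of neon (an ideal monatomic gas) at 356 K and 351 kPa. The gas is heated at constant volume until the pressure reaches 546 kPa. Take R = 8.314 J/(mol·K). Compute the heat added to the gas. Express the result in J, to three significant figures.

Q ≈ 6260 J

Constant volume ⇒ W = 0, so Q = ΔU = nCᵥΔT with Cᵥ = 3R/2 = 12.47 J/(mol·K).
At constant V, T₂/T₁ = P₂/P₁ ⇒ ΔT = T₁(P₂/P₁ − 1) = 356·(546/351 − 1) = 197.8 K.
ΔU = (2.54)(12.47)(197.8) = 6265 J.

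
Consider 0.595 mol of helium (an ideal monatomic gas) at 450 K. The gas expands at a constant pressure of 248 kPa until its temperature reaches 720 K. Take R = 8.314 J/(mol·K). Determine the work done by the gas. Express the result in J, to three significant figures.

W ≈ 1340 J

Isobaric: W = P ΔV = nR ΔT.
W = (0.595)(8.314)(720 − 450) = 1336 J.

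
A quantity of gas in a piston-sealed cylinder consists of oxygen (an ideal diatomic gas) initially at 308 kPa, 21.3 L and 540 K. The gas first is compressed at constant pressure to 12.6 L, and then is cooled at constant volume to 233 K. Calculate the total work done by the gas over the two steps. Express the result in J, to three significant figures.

W_total ≈ -2680 J

Step 1 (isobaric): W = PΔV = (308 kPa)(12.6 − 21.3 L) = -2680 J.
Step 2 (isochoric): W = 0 (constant volume).
W_total = -2680 + 0 = -2680 J.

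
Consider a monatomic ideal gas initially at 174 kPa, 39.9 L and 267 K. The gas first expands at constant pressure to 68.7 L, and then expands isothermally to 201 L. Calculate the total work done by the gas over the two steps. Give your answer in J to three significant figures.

W_total ≈ 17800 J

Step 1 (isobaric): W = PΔV = (174 kPa)(68.7 − 39.9 L) = 5011 J.
After step 1: P = 174 kPa, V = 68.7 L, T = 459.7 K.
Step 2 (isothermal): W = P₁V₁ ln(V₂/V₁) = (11954) ln(201/68.7) = 12833 J.
W_total = 5011 + 12833 = 17844 J.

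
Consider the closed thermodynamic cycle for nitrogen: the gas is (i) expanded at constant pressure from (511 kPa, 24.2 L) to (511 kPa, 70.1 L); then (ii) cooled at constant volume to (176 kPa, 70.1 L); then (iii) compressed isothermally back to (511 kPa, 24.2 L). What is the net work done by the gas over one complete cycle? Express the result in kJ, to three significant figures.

W_net ≈ 10.3 kJ

Leg (i): W = PΔV = (511)(70.1 − 24.2) = 23455 J.
Leg (ii): W = 0.
Leg (iii): W = PᵢVᵢ ln(V_f/Vᵢ) = (12338) ln(24.2/70.1) = -13122 J.
W_net = 23455 − 13122 = 10333 J.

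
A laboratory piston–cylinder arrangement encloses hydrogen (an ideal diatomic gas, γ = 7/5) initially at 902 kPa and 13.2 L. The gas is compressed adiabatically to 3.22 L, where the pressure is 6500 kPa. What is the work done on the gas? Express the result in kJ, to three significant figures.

W ≈ 22.6 kJ

Adiabatic: W = (P₁V₁ − P₂V₂)/(γ − 1) with γ = 7/5.
P₁V₁ = 11906 J, P₂V₂ = 20930 J.
W = (11906 − 20930) / 0.4 = -22559 J.
Work on gas = −W_by = 22559 J.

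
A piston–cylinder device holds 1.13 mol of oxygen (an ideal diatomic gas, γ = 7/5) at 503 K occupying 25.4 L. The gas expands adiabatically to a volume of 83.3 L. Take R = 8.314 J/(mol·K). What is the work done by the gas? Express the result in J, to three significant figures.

Adiabatic: TV^(γ−1) = const with γ = 7/5.
T₂ = T₁ (V₁/V₂)^(γ−1) = 503 × (25.4/83.3)^0.4 = 503 × 0.6218 = 312.8 K.
W_by = nCᵥ(T₁ − T₂) = (1.13)(20.79)(503 − 312.8) = 4468 J.

W ≈ 4470 J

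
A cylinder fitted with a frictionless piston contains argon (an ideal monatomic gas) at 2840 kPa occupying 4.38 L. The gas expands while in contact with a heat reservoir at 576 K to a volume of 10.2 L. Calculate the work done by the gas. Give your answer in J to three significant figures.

Isothermal: W = nRT ln(V₂/V₁) = P₁V₁ ln(V₂/V₁).
P₁V₁ = (2840 kPa)(4.38 L) = 12439 J.
W = 12439 × ln(10.2/4.38) = 12439 × 0.8453
W_by_gas = 10515 J.

W ≈ 10500 J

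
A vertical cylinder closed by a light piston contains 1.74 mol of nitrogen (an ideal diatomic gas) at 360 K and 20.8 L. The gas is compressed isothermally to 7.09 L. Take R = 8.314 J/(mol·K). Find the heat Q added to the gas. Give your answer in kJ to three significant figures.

Isothermal ⇒ ΔU = 0, so Q = W = nRT ln(V₂/V₁).
Q = (1.74)(8.314)(360) ln(7.09/20.8) = 5208 × -1.076 = -5605 J.

Q ≈ -5.61 kJ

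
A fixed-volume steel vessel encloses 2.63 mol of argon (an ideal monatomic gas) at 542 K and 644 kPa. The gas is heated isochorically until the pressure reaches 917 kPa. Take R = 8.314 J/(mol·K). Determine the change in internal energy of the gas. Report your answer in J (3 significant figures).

Constant volume ⇒ W = 0, so Q = ΔU = nCᵥΔT with Cᵥ = 3R/2 = 12.47 J/(mol·K).
At constant V, T₂/T₁ = P₂/P₁ ⇒ ΔT = T₁(P₂/P₁ − 1) = 542·(917/644 − 1) = 229.8 K.
ΔU = (2.63)(12.47)(229.8) = 7536 J.

ΔU ≈ 7540 J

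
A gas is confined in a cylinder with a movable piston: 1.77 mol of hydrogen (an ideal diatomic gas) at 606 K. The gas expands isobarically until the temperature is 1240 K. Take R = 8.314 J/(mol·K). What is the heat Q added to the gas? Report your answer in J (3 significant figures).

Isobaric: W = nRΔT = (1.77)(8.314)(634) = 9330 J.
ΔU = nCᵥΔT with Cᵥ = 5R/2: ΔU = (1.77)(20.79)(634) = 23325 J.
Q = ΔU + W = 23325 + 9330 = 32654 J.

Q ≈ 32700 J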